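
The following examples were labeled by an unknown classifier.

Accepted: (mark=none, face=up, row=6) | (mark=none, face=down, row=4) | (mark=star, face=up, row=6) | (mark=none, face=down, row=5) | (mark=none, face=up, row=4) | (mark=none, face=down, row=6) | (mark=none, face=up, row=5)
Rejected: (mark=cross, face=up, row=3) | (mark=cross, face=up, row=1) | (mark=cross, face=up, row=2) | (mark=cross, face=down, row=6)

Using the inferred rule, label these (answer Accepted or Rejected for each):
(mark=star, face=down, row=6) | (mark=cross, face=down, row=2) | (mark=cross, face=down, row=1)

Every 'Accepted' example satisfies: mark is not cross. None of the 'Rejected' examples do.

Accepted, Rejected, Rejected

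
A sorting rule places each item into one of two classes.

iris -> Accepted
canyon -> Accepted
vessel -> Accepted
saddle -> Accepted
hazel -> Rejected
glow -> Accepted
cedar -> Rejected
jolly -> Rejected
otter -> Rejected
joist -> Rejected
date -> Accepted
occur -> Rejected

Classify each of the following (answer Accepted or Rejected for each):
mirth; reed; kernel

The pattern is that an item is 'Accepted' exactly when: even length.
mirth — length 5, hence Rejected. reed — length 4, hence Accepted. kernel — length 6, hence Accepted.

Rejected, Accepted, Accepted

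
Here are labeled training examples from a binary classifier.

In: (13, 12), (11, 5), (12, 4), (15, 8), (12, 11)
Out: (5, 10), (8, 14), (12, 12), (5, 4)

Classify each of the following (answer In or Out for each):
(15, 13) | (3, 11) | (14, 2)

In, Out, In

Rule: first > second AND sum ≥ 15. This holds for each 'In' example and fails for each 'Out' one.
In: (15, 13), since 15 > 13, 15+13 = 28. Out: (3, 11), since 3 < 11, 3+11 = 14. In: (14, 2), since 14 > 2, 14+2 = 16.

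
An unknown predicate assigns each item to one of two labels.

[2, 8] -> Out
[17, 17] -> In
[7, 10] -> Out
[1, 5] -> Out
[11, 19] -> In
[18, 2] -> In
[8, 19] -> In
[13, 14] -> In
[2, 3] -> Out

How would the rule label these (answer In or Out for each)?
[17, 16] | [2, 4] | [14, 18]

In, Out, In

'In' ⟺ sum ≥ 20.
In: [17, 16], since 17+16 = 33. Out: [2, 4], since 2+4 = 6. In: [14, 18], since 14+18 = 32.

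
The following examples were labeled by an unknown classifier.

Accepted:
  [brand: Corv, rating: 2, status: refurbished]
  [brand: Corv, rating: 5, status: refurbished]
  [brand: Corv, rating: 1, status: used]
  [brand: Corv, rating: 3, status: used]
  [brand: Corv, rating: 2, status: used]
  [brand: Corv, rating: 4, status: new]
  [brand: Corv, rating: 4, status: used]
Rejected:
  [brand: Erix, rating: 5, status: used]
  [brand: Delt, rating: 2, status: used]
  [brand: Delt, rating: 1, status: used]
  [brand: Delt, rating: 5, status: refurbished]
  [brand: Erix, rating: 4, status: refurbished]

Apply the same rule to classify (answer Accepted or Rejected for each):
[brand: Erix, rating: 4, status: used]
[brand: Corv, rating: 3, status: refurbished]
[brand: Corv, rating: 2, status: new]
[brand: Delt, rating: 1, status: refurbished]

Rejected, Accepted, Accepted, Rejected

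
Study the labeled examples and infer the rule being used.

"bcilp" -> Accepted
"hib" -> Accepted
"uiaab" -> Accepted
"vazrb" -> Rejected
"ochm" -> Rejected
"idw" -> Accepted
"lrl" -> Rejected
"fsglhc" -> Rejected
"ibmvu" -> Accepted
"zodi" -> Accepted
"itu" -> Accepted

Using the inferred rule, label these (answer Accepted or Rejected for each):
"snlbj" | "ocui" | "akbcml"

Every 'Accepted' example satisfies: contains 'i'. None of the 'Rejected' examples do.
"snlbj" — no 'i', hence Rejected.
"ocui" — has 'i', hence Accepted.
"akbcml" — no 'i', hence Rejected.

Rejected, Accepted, Rejected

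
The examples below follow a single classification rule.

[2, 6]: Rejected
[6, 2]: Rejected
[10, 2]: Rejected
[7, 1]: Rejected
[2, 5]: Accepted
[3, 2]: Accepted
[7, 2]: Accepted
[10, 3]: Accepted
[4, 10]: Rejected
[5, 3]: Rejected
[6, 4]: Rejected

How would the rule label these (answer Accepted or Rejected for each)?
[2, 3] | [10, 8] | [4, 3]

The simplest hypothesis consistent with all the labels is: sum is odd.
[2, 3] → 2+3 = 5 → Accepted.
[10, 8] → 10+8 = 18 → Rejected.
[4, 3] → 4+3 = 7 → Accepted.

Accepted, Rejected, Accepted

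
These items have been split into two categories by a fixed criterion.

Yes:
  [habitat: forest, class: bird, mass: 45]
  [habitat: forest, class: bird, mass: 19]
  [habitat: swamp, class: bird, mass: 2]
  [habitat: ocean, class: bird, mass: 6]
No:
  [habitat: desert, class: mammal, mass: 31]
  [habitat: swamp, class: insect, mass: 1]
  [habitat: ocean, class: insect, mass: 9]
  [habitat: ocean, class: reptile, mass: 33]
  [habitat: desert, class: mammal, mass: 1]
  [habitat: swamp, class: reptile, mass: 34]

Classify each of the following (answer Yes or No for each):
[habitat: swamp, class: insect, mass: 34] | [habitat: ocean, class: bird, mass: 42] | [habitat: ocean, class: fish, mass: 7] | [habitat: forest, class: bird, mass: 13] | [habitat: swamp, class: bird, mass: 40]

No, Yes, No, Yes, Yes

The rule appears to be: class is bird.
[habitat: swamp, class: insect, mass: 34]: No (class is insect).
[habitat: ocean, class: bird, mass: 42]: Yes (class is bird).
[habitat: ocean, class: fish, mass: 7]: No (class is fish).
[habitat: forest, class: bird, mass: 13]: Yes (class is bird).
[habitat: swamp, class: bird, mass: 40]: Yes (class is bird).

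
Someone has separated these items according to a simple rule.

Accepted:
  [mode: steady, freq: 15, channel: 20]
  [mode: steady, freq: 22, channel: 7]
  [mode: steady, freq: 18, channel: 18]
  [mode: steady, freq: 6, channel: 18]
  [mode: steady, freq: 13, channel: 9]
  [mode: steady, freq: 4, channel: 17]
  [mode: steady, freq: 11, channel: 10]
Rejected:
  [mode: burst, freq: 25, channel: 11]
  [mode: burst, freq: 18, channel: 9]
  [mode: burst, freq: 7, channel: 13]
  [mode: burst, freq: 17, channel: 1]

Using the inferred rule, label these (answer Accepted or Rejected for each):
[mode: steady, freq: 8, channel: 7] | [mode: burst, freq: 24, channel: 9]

One predicate separates the groups cleanly: mode is steady.

Accepted, Rejected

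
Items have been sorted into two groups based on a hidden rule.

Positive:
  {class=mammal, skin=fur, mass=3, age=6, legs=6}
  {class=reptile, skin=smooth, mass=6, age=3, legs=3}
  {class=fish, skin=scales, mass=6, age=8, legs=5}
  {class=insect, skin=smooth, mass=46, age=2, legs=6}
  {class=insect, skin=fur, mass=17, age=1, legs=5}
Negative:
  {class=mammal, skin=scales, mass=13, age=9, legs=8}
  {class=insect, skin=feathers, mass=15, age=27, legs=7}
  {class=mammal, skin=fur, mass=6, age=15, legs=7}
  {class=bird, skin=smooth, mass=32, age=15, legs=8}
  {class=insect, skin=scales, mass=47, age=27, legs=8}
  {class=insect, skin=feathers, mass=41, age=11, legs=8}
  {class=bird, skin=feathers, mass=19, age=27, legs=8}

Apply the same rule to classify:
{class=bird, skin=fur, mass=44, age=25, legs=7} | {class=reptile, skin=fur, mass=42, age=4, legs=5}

The classifier is using: age ≤ 8.
{class=bird, skin=fur, mass=44, age=25, legs=7}: age = 25 — does not satisfy this, so Negative.
{class=reptile, skin=fur, mass=42, age=4, legs=5}: age = 4 — meets the rule, so Positive.

Negative, Positive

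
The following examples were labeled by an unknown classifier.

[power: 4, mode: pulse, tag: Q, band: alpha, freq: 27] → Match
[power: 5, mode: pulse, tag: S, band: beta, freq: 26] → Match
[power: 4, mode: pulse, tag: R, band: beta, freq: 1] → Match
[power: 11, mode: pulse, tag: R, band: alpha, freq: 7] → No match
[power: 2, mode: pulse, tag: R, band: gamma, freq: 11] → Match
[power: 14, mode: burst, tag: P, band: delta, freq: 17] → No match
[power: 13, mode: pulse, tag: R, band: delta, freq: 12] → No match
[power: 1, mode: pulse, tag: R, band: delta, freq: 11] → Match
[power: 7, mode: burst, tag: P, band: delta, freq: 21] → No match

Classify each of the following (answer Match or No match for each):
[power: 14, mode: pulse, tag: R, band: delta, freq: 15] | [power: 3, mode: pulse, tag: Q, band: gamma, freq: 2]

The classifier is using: power ≤ 5.
[power: 14, mode: pulse, tag: R, band: delta, freq: 15]: power = 14 — fails the rule, so No match. [power: 3, mode: pulse, tag: Q, band: gamma, freq: 2]: power = 3 — matches, so Match.

No match, Match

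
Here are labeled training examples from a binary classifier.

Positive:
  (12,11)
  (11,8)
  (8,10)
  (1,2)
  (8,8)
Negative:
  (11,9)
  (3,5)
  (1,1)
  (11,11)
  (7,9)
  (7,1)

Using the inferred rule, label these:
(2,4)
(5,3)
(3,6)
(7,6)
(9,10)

Comparing the two groups points to one rule — product is even.
(2,4) — 2·4 = 8, hence Positive.
(5,3) — 5·3 = 15, hence Negative.
(3,6) — 3·6 = 18, hence Positive.
(7,6) — 7·6 = 42, hence Positive.
(9,10) — 9·10 = 90, hence Positive.

Positive, Negative, Positive, Positive, Positive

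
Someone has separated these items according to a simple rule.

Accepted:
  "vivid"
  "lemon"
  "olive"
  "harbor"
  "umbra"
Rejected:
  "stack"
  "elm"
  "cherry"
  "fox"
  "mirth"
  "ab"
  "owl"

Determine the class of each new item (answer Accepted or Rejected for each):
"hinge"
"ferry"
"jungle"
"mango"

'Accepted' ⟺ has ≥ 2 vowels.
"hinge": 2 vowels, matches → Accepted.
"ferry": 1 vowel, does not pass → Rejected.
"jungle": 2 vowels, matches → Accepted.
"mango": 2 vowels, matches → Accepted.

Accepted, Rejected, Accepted, Accepted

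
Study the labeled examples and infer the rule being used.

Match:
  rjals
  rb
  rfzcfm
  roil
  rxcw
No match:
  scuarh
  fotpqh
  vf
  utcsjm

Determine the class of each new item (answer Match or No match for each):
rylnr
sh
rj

Match, No match, Match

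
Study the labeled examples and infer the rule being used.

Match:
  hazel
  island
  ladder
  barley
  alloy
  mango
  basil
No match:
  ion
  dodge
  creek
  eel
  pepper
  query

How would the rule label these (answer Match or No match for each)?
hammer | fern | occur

Comparing the two groups points to one rule — contains 'a'.
hammer — has 'a', hence Match.
fern — no 'a', hence No match.
occur — no 'a', hence No match.

Match, No match, No match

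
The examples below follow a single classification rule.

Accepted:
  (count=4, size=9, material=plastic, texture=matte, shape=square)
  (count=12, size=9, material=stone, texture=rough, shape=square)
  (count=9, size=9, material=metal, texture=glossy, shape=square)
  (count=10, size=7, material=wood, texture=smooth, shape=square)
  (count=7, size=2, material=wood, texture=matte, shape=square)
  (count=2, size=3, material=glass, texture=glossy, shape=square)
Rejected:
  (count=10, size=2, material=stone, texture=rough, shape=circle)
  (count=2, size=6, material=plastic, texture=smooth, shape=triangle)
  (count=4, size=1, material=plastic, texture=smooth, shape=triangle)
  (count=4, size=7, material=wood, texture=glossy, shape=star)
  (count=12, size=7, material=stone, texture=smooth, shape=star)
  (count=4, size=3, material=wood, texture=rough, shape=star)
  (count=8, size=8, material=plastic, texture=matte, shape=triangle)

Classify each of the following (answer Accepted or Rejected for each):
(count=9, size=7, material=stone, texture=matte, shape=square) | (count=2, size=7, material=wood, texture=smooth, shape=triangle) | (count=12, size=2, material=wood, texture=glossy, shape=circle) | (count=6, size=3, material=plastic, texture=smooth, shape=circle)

All 'Accepted' examples share one property — shape is square — and every 'Rejected' example lacks it.
(count=9, size=7, material=stone, texture=matte, shape=square) → shape is square → Accepted.
(count=2, size=7, material=wood, texture=smooth, shape=triangle) → shape is triangle → Rejected.
(count=12, size=2, material=wood, texture=glossy, shape=circle) → shape is circle → Rejected.
(count=6, size=3, material=plastic, texture=smooth, shape=circle) → shape is circle → Rejected.

Accepted, Rejected, Rejected, Rejected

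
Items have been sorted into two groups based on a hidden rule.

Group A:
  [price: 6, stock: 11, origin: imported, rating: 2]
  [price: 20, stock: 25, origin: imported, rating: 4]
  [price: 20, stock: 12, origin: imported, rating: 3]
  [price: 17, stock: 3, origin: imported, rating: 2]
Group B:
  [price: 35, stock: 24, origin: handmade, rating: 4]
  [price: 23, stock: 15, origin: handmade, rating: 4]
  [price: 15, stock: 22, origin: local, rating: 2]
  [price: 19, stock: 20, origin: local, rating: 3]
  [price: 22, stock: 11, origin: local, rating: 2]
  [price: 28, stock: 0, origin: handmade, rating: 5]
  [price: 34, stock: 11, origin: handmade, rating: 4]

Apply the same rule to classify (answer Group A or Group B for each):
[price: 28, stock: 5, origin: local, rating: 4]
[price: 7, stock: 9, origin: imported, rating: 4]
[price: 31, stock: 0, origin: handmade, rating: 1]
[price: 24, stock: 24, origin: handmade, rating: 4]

Comparing the two groups points to one rule — origin is imported.
[price: 28, stock: 5, origin: local, rating: 4]: Group B (origin is local). [price: 7, stock: 9, origin: imported, rating: 4]: Group A (origin is imported). [price: 31, stock: 0, origin: handmade, rating: 1]: Group B (origin is handmade). [price: 24, stock: 24, origin: handmade, rating: 4]: Group B (origin is handmade).

Group B, Group A, Group B, Group B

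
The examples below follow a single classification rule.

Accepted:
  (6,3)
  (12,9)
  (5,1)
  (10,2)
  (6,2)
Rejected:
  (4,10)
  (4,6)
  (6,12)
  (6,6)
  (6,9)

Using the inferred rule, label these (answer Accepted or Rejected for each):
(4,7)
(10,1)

All 'Accepted' examples share one property — first > second — and every 'Rejected' example lacks it.
(4,7): 4 < 7, lacks this property → Rejected.
(10,1): 10 > 1, qualifies → Accepted.

Rejected, Accepted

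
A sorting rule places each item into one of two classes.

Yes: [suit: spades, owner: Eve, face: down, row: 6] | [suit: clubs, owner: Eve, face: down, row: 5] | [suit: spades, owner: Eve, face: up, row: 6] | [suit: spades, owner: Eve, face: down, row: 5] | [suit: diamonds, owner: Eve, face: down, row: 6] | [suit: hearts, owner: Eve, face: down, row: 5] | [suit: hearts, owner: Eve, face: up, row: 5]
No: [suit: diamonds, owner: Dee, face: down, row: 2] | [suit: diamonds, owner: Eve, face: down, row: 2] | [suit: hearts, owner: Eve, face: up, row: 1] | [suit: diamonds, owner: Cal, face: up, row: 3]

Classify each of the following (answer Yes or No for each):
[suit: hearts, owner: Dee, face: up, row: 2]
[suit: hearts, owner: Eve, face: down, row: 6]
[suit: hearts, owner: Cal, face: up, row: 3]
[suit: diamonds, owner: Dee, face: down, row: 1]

One predicate separates the groups cleanly: row ≥ 5.

No, Yes, No, No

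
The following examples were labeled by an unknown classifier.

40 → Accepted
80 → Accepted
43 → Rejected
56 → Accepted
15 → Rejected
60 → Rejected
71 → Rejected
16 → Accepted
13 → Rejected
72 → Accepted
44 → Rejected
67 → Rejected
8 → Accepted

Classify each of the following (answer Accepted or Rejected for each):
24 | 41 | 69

Accepted, Rejected, Rejected

The distinguishing property — multiple of 8 — holds for all the 'Accepted' cases and none of the 'Rejected' cases.
24: 24 = 8·3 — meets the rule, so Accepted.
41: 41 = 8·5 + 1 — fails this test, so Rejected.
69: 69 = 8·8 + 5 — fails this test, so Rejected.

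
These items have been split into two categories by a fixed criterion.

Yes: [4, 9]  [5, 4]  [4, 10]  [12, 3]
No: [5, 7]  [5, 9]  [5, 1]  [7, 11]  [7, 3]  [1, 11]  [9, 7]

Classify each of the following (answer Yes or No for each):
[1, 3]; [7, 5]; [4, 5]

'Yes' ⟺ product is even.

No, No, Yes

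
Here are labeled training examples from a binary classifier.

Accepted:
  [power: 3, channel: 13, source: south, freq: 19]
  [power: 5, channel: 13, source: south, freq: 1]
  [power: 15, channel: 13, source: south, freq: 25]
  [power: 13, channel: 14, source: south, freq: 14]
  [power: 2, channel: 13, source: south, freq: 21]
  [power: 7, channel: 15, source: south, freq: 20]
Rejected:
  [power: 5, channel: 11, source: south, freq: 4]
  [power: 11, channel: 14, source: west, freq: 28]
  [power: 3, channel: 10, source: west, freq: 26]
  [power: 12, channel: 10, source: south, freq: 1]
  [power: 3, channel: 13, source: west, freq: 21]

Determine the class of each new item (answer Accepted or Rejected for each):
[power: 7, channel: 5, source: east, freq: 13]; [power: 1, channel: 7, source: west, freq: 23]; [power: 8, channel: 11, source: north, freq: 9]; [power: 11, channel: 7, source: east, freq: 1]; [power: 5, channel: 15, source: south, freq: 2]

The pattern is that an item is 'Accepted' exactly when: source is south AND channel ≥ 13.
[power: 7, channel: 5, source: east, freq: 13] — source is east, channel = 5, hence Rejected.
[power: 1, channel: 7, source: west, freq: 23] — source is west, channel = 7, hence Rejected.
[power: 8, channel: 11, source: north, freq: 9] — source is north, channel = 11, hence Rejected.
[power: 11, channel: 7, source: east, freq: 1] — source is east, channel = 7, hence Rejected.
[power: 5, channel: 15, source: south, freq: 2] — source is south, channel = 15, hence Accepted.

Rejected, Rejected, Rejected, Rejected, Accepted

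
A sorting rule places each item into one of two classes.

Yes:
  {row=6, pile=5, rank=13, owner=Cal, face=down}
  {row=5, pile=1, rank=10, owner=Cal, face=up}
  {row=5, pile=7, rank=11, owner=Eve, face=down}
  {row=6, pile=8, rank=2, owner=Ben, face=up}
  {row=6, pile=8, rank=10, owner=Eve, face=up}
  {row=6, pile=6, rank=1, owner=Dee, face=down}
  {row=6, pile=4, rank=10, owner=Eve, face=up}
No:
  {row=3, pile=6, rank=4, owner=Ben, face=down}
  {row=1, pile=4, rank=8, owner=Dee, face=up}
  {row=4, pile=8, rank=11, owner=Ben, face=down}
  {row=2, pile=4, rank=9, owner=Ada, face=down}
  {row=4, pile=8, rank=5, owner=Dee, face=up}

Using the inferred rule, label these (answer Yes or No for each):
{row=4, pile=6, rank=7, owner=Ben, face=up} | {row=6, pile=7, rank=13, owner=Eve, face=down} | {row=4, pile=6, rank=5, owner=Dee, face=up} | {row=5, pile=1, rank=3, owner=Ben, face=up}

No, Yes, No, Yes

A rule that fits every label: row ≥ 5 — true of each 'Yes' example, false of each 'No' one.
{row=4, pile=6, rank=7, owner=Ben, face=up}: No (row = 4). {row=6, pile=7, rank=13, owner=Eve, face=down}: Yes (row = 6). {row=4, pile=6, rank=5, owner=Dee, face=up}: No (row = 4). {row=5, pile=1, rank=3, owner=Ben, face=up}: Yes (row = 5).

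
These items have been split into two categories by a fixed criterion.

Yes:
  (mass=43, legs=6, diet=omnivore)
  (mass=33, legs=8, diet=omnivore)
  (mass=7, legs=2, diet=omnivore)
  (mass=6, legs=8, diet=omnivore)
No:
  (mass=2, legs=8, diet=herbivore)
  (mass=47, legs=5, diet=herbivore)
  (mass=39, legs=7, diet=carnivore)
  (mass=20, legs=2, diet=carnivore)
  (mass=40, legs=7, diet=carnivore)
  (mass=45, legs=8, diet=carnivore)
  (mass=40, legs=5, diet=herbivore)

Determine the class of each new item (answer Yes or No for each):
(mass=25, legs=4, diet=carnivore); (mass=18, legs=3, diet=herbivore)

Every 'Yes' example satisfies: diet is omnivore. None of the 'No' examples do.

No, No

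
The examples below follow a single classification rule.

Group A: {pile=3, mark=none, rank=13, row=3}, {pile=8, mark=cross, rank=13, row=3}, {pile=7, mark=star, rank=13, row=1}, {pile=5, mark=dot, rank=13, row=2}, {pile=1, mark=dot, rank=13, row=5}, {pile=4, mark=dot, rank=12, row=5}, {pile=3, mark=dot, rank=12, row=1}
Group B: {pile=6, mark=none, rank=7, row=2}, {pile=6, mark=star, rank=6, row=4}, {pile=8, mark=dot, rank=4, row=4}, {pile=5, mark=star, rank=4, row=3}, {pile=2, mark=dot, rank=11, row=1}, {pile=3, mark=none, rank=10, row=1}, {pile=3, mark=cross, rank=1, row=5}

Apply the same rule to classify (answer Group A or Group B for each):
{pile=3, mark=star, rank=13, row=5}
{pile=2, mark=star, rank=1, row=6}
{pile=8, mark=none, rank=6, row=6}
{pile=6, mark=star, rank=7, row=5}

The distinguishing property — rank ≥ 12 — holds for all the 'Group A' cases and none of the 'Group B' cases.
{pile=3, mark=star, rank=13, row=5} — rank = 13, hence Group A.
{pile=2, mark=star, rank=1, row=6} — rank = 1, hence Group B.
{pile=8, mark=none, rank=6, row=6} — rank = 6, hence Group B.
{pile=6, mark=star, rank=7, row=5} — rank = 7, hence Group B.

Group A, Group B, Group B, Group B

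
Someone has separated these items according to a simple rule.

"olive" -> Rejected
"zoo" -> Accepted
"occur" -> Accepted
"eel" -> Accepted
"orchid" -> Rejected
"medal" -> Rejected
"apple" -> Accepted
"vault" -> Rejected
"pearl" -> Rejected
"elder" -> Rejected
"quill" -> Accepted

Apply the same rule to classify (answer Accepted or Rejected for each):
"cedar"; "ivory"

Rule: has a double letter. This holds for each 'Accepted' example and fails for each 'Rejected' one.

Rejected, Rejected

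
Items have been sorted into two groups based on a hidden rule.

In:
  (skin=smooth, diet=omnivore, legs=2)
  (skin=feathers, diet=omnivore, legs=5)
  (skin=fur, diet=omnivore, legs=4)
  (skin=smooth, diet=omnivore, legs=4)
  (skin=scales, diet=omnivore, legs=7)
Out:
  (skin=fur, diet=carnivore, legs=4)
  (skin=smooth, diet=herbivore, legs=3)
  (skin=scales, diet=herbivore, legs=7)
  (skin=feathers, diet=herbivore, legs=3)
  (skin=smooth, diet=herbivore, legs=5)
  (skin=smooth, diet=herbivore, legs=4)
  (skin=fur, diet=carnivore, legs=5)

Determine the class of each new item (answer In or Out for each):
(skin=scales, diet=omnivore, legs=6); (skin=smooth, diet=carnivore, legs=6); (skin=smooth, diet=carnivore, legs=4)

Checking candidate rules against both groups, what survives is: diet is omnivore.
(skin=scales, diet=omnivore, legs=6) — diet is omnivore, hence In. (skin=smooth, diet=carnivore, legs=6) — diet is carnivore, hence Out. (skin=smooth, diet=carnivore, legs=4) — diet is carnivore, hence Out.

In, Out, Out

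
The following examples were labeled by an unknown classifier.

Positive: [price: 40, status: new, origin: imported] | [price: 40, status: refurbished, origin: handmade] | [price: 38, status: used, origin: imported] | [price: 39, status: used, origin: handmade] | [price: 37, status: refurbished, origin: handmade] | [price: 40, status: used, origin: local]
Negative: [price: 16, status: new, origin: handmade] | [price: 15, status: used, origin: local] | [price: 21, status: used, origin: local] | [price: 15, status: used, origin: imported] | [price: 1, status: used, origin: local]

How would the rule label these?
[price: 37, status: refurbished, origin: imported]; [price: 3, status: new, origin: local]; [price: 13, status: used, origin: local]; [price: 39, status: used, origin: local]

Every 'Positive' example satisfies: price ≥ 37. None of the 'Negative' examples do.

Positive, Negative, Negative, Positive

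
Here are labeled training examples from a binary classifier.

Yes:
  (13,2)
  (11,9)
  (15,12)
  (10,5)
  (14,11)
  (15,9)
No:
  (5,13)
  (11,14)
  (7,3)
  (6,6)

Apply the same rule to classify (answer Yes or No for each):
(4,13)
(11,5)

The classifier is using: first > second AND sum ≥ 12.

No, Yes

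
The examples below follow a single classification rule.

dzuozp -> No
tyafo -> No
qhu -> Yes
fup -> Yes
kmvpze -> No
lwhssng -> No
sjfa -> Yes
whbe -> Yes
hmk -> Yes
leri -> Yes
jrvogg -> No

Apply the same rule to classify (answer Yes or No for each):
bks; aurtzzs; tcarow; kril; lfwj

Yes, No, No, Yes, Yes

Every 'Yes' example satisfies: length ≤ 4. None of the 'No' examples do.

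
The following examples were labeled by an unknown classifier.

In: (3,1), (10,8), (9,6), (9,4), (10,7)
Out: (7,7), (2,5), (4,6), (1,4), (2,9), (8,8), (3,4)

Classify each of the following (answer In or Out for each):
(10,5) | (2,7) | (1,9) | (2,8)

Every 'In' example satisfies: first > second. None of the 'Out' examples do.
In: (10,5), since 10 > 5.
Out: (2,7), since 2 < 7.
Out: (1,9), since 1 < 9.
Out: (2,8), since 2 < 8.

In, Out, Out, Out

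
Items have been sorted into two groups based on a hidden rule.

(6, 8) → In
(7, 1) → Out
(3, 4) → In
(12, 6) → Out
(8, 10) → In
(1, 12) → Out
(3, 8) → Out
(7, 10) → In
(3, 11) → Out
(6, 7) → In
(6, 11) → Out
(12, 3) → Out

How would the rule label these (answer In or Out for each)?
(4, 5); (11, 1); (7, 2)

The classifier is using: |first − second| ≤ 3.
In: (4, 5), since |4−5| = 1. Out: (11, 1), since |11−1| = 10. Out: (7, 2), since |7−2| = 5.

In, Out, Out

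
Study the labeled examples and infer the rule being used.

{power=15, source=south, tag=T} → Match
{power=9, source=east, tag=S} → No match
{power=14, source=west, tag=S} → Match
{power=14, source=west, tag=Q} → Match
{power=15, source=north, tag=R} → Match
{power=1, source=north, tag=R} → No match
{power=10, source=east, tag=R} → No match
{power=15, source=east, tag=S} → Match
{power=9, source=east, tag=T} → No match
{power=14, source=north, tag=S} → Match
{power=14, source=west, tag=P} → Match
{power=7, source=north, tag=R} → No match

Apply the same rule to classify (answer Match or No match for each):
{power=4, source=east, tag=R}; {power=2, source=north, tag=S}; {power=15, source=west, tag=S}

No match, No match, Match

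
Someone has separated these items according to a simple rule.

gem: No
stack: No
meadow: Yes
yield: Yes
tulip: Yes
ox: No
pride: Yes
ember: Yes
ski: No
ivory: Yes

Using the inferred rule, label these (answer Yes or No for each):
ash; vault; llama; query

No, Yes, Yes, Yes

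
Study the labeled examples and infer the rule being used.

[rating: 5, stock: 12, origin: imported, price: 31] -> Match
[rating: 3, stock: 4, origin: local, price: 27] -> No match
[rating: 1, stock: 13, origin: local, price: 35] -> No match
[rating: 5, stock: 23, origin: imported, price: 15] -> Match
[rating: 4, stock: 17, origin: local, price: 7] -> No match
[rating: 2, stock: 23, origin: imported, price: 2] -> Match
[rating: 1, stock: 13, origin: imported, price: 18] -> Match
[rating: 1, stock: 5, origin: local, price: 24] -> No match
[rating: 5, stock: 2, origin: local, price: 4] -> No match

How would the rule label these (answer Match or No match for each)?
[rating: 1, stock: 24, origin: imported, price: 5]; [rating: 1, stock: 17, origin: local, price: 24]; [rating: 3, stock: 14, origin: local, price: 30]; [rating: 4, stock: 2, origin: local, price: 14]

Match, No match, No match, No match

Rule: origin is imported. This holds for each 'Match' example and fails for each 'No match' one.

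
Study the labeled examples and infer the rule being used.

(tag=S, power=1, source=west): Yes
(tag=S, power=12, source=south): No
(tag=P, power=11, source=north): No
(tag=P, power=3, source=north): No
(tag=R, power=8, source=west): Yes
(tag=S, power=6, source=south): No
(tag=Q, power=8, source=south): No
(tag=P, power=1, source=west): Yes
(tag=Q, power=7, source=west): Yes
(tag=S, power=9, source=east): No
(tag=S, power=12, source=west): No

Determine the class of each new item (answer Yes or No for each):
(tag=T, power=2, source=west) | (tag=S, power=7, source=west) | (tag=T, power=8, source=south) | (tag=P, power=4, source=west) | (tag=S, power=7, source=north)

The pattern is that an item is 'Yes' exactly when: source is west AND power ≤ 8.
(tag=T, power=2, source=west) — source is west, power = 2, hence Yes.
(tag=S, power=7, source=west) — source is west, power = 7, hence Yes.
(tag=T, power=8, source=south) — source is south, power = 8, hence No.
(tag=P, power=4, source=west) — source is west, power = 4, hence Yes.
(tag=S, power=7, source=north) — source is north, power = 7, hence No.

Yes, Yes, No, Yes, No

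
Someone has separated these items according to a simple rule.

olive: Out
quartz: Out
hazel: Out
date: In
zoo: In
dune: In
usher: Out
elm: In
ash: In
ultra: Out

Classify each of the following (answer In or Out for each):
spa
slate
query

One predicate separates the groups cleanly: length ≤ 4.
spa — length 3, hence In.
slate — length 5, hence Out.
query — length 5, hence Out.

In, Out, Out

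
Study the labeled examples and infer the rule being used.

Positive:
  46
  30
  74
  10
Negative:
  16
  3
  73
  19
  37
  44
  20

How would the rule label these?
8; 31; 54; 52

Negative, Negative, Positive, Negative

A rule that fits every label: ≡ 2 (mod 4) — true of each 'Positive' example, false of each 'Negative' one.
Negative: 8, since 8 mod 4 = 0.
Negative: 31, since 31 mod 4 = 3.
Positive: 54, since 54 mod 4 = 2.
Negative: 52, since 52 mod 4 = 0.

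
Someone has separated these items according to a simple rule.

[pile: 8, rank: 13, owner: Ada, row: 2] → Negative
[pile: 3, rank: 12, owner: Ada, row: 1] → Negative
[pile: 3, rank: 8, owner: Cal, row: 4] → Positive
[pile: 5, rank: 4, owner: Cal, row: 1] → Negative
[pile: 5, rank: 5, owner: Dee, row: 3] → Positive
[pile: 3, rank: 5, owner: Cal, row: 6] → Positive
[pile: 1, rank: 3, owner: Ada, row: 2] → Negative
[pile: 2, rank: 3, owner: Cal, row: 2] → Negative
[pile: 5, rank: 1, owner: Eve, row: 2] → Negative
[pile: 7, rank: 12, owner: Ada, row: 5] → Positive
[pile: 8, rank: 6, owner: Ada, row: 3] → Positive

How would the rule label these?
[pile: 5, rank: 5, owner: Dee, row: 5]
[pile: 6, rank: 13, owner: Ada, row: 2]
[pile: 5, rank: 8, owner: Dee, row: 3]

Positive, Negative, Positive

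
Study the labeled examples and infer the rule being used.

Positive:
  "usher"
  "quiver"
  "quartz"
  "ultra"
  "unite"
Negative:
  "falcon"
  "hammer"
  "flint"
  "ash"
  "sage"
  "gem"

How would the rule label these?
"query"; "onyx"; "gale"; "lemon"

'Positive' ⟺ contains 'u'.
"query" → has 'u' → Positive.
"onyx" → no 'u' → Negative.
"gale" → no 'u' → Negative.
"lemon" → no 'u' → Negative.

Positive, Negative, Negative, Negative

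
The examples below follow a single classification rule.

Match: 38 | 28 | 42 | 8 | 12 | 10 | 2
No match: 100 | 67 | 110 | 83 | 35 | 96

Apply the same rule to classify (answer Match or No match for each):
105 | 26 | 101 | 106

No match, Match, No match, No match

The pattern is that an item is 'Match' exactly when: even AND at most 42.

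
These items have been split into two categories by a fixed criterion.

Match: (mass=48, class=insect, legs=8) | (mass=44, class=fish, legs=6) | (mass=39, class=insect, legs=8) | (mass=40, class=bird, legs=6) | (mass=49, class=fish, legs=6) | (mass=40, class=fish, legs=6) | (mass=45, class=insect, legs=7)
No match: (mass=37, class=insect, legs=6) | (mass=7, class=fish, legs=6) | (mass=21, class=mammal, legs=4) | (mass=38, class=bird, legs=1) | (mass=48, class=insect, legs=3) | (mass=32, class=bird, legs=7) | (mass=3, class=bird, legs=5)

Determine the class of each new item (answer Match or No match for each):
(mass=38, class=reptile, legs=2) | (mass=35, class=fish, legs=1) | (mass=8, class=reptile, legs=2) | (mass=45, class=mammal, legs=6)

No match, No match, No match, Match

'Match' ⟺ mass ≥ 38 AND legs ≥ 4.
(mass=38, class=reptile, legs=2) — mass = 38, legs = 2, hence No match. (mass=35, class=fish, legs=1) — mass = 35, legs = 1, hence No match. (mass=8, class=reptile, legs=2) — mass = 8, legs = 2, hence No match. (mass=45, class=mammal, legs=6) — mass = 45, legs = 6, hence Match.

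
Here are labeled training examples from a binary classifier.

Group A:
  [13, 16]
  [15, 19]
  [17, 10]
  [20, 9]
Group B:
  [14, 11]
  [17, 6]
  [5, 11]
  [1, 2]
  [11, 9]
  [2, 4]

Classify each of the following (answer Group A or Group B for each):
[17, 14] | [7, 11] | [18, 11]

Group A, Group B, Group A

The rule appears to be: sum ≥ 27.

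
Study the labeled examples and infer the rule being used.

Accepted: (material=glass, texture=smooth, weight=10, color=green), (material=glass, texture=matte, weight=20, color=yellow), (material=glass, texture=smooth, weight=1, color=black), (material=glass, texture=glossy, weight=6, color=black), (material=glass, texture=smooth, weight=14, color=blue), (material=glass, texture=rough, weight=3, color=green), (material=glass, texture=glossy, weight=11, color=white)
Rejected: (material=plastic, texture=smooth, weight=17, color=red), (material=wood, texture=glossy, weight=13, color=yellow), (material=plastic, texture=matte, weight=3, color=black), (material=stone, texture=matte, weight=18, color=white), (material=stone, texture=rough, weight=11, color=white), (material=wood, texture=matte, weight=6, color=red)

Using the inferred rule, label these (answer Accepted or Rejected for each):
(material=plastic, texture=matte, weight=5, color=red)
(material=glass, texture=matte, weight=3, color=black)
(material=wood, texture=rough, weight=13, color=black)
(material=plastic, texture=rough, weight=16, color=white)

Rejected, Accepted, Rejected, Rejected

The pattern is that an item is 'Accepted' exactly when: material is glass.
(material=plastic, texture=matte, weight=5, color=red) — material is plastic, hence Rejected. (material=glass, texture=matte, weight=3, color=black) — material is glass, hence Accepted. (material=wood, texture=rough, weight=13, color=black) — material is wood, hence Rejected. (material=plastic, texture=rough, weight=16, color=white) — material is plastic, hence Rejected.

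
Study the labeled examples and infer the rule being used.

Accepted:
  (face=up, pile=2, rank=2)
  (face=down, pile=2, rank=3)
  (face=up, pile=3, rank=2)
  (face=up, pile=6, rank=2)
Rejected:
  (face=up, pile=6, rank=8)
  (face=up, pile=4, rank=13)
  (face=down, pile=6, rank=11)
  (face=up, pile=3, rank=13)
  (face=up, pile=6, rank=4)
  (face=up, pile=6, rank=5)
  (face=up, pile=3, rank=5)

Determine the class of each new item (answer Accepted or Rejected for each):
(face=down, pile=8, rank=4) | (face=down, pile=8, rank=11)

Rejected, Rejected

The rule appears to be: rank ≤ 3.
(face=down, pile=8, rank=4): rank = 4 — does not fit, so Rejected.
(face=down, pile=8, rank=11): rank = 11 — does not fit, so Rejected.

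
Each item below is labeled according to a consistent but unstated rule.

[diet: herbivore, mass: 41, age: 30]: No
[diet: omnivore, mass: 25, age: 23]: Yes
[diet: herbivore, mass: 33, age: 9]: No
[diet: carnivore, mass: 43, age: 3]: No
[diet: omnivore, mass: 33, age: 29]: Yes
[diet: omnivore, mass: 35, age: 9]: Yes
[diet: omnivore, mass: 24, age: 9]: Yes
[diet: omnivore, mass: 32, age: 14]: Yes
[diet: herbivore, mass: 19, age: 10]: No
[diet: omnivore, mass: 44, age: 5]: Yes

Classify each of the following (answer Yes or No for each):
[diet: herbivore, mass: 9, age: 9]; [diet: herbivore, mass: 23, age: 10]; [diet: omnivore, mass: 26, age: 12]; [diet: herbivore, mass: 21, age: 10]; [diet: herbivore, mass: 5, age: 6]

Rule: diet is omnivore. This holds for each 'Yes' example and fails for each 'No' one.
[diet: herbivore, mass: 9, age: 9]: No (diet is herbivore).
[diet: herbivore, mass: 23, age: 10]: No (diet is herbivore).
[diet: omnivore, mass: 26, age: 12]: Yes (diet is omnivore).
[diet: herbivore, mass: 21, age: 10]: No (diet is herbivore).
[diet: herbivore, mass: 5, age: 6]: No (diet is herbivore).

No, No, Yes, No, No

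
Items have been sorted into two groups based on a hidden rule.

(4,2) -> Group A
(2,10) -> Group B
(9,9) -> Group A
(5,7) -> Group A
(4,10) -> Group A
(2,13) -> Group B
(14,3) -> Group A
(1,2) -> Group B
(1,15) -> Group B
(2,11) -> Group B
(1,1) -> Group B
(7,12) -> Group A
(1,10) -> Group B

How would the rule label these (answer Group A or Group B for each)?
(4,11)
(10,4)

Group A, Group A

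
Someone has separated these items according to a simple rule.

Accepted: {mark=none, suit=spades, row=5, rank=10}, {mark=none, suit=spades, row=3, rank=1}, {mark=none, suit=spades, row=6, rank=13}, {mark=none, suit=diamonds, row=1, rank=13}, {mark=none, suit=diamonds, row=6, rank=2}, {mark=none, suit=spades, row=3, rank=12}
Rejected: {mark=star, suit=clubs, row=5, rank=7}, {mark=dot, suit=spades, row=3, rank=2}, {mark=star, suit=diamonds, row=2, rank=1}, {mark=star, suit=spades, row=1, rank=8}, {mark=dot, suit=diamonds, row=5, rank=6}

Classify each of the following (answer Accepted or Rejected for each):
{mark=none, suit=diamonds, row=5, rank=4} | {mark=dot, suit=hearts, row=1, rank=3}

Rule: mark is none. This holds for each 'Accepted' example and fails for each 'Rejected' one.
{mark=none, suit=diamonds, row=5, rank=4} — mark is none, hence Accepted. {mark=dot, suit=hearts, row=1, rank=3} — mark is dot, hence Rejected.

Accepted, Rejected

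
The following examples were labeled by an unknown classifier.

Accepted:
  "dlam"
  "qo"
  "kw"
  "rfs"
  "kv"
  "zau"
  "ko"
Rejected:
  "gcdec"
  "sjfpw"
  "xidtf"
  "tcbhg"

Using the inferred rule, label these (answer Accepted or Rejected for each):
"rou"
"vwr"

All 'Accepted' examples share one property — length ≤ 4 — and every 'Rejected' example lacks it.
"rou" — length 3, hence Accepted. "vwr" — length 3, hence Accepted.

Accepted, Accepted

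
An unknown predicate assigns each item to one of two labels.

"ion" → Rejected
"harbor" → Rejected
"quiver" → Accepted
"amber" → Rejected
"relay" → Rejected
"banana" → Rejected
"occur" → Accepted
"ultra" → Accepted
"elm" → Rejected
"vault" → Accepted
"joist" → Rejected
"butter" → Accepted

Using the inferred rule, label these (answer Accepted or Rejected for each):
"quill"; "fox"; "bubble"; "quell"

Rule: contains 'u'. This holds for each 'Accepted' example and fails for each 'Rejected' one.

Accepted, Rejected, Accepted, Accepted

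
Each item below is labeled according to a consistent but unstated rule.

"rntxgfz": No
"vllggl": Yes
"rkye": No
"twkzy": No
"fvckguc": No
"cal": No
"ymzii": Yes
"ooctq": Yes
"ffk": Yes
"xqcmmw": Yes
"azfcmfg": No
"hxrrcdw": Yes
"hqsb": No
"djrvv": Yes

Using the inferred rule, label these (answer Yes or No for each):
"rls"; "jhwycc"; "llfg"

Rule: has a double letter. This holds for each 'Yes' example and fails for each 'No' one.
"rls" → no doubled letter → No.
"jhwycc" → 'cc' doubled → Yes.
"llfg" → 'll' doubled → Yes.

No, Yes, Yes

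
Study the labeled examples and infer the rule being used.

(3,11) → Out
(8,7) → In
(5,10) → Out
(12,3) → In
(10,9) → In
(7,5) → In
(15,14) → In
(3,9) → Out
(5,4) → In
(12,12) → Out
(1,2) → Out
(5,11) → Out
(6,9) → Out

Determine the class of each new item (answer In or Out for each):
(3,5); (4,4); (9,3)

Out, Out, In

'In' ⟺ first > second.
(3,5): Out (3 < 5).
(4,4): Out (4 = 4).
(9,3): In (9 > 3).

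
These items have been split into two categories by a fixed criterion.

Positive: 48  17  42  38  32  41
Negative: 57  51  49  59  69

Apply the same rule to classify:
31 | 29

The rule appears to be: at most 48.

Positive, Positive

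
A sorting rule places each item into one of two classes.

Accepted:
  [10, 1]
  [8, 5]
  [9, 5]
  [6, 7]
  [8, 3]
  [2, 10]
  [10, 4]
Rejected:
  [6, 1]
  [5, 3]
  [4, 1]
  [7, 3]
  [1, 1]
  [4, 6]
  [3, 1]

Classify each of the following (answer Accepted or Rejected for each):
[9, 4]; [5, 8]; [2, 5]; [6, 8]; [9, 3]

Accepted, Accepted, Rejected, Accepted, Accepted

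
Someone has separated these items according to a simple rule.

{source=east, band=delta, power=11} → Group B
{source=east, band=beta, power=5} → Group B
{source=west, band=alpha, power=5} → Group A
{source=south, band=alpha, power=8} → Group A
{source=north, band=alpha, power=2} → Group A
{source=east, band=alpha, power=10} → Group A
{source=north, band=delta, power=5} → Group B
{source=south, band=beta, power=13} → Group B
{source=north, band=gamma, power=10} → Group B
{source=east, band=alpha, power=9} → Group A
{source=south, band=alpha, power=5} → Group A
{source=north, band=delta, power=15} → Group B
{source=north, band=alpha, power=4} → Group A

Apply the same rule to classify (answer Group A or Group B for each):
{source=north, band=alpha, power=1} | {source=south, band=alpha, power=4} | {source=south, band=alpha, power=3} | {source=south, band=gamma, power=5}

Group A, Group A, Group A, Group B

Looking at the examples, the only property every 'Group A' case has and every 'Group B' case lacks is: band is alpha.
{source=north, band=alpha, power=1}: band is alpha, has this property → Group A. {source=south, band=alpha, power=4}: band is alpha, has this property → Group A. {source=south, band=alpha, power=3}: band is alpha, has this property → Group A. {source=south, band=gamma, power=5}: band is gamma, does not satisfy this → Group B.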